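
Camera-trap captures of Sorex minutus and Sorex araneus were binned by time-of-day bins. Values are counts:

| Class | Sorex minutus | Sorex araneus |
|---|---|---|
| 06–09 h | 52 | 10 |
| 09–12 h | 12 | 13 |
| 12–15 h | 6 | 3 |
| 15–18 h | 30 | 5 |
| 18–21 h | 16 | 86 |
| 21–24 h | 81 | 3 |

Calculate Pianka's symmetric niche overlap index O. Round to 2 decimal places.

Proportions for Sorex minutus (n=197): 52/197=0.2640, 12/197=0.0609, 6/197=0.0305, 30/197=0.1523, 16/197=0.0812, 81/197=0.4112
Proportions for Sorex araneus (n=120): 10/120=0.0833, 13/120=0.1083, 3/120=0.0250, 5/120=0.0417, 86/120=0.7167, 3/120=0.0250
Σ p₁ᵢp₂ᵢ = 0.021991 + 0.006595 + 0.000763 + 0.006351 + 0.058196 + 0.010280 = 0.104176
Σp_1ᵢ² = 0.2640² + 0.0609² + 0.0305² + 0.1523² + 0.0812² + 0.4112² = 0.069696 + 0.003709 + 0.000930 + 0.023195 + 0.006593 + 0.169085 = 0.273208
Σp_2ᵢ² = 0.0833² + 0.1083² + 0.0250² + 0.0417² + 0.7167² + 0.0250² = 0.006939 + 0.011729 + 0.000625 + 0.001739 + 0.513659 + 0.000625 = 0.535316
O = 0.104176 / √(0.273208 × 0.535316) = 0.104176 / 0.3824299 = 0.2724

0.27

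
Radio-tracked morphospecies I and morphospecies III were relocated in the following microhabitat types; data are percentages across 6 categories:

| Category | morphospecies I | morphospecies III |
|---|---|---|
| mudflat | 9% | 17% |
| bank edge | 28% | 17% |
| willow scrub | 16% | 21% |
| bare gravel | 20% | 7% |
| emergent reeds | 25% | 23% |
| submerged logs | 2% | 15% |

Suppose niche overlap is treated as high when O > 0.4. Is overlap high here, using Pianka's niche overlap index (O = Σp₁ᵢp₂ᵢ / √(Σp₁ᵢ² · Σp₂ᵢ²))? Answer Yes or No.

Convert percentages to proportions (divide by 100).
Σ p₁ᵢp₂ᵢ = 0.0153 + 0.0476 + 0.0336 + 0.0140 + 0.0575 + 0.0030 = 0.1710
Σp_1ᵢ² = 0.09² + 0.28² + 0.16² + 0.20² + 0.25² + 0.02² = 0.0081 + 0.0784 + 0.0256 + 0.0400 + 0.0625 + 0.0004 = 0.2150
Σp_2ᵢ² = 0.17² + 0.17² + 0.21² + 0.07² + 0.23² + 0.15² = 0.0289 + 0.0289 + 0.0441 + 0.0049 + 0.0529 + 0.0225 = 0.1822
O = 0.1710 / √(0.2150 × 0.1822) = 0.1710 / 0.19792 = 0.8640
O = 0.8640 > 0.4 → Yes.

Yes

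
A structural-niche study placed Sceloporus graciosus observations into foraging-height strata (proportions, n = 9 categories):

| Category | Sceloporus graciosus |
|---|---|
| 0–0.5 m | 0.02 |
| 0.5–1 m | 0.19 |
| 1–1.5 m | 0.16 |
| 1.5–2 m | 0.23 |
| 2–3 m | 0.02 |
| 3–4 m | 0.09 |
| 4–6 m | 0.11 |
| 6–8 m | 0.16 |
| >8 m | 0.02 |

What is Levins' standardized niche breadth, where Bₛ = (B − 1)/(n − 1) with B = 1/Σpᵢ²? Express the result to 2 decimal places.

0.65

Σpᵢ² = 0.02² + 0.19² + 0.16² + 0.23² + 0.02² + 0.09² + 0.11² + 0.16² + 0.02² = 0.0004 + 0.0361 + 0.0256 + 0.0529 + 0.0004 + 0.0081 + 0.0121 + 0.0256 + 0.0004 = 0.1616
B = 1 / 0.1616 = 6.1881
Bₛ = (B − 1)/(n − 1) = (6.1881 − 1)/(9 − 1) = 5.1881/8 = 0.6485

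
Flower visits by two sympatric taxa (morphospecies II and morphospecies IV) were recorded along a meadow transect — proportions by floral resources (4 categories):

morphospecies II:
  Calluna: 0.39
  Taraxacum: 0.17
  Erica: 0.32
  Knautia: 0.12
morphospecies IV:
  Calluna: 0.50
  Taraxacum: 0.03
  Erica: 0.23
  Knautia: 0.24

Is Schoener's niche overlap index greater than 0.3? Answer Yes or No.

Σ|p₁ᵢ − p₂ᵢ| = 0.11 + 0.14 + 0.09 + 0.12 = 0.46
D = 1 − ½ × 0.46 = 1 − 0.230 = 0.7700
D = 0.7700 > 0.3 → Yes.

Yes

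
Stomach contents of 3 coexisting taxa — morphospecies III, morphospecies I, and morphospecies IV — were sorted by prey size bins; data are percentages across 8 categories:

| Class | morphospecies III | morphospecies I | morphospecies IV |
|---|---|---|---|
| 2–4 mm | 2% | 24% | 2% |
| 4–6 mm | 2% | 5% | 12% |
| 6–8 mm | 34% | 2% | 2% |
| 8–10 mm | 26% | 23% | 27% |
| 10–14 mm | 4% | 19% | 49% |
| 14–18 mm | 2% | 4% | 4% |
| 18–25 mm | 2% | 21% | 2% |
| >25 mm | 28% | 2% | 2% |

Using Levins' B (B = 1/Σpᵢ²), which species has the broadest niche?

Convert percentages to proportions (divide by 100).
Σp_IIIᵢ² = 0.02² + 0.02² + 0.34² + 0.26² + 0.04² + 0.02² + 0.02² + 0.28² = 0.0004 + 0.0004 + 0.1156 + 0.0676 + 0.0016 + 0.0004 + 0.0004 + 0.0784 = 0.2648
B_III = 1 / 0.2648 = 3.7764
Σp_Iᵢ² = 0.24² + 0.05² + 0.02² + 0.23² + 0.19² + 0.04² + 0.21² + 0.02² = 0.0576 + 0.0025 + 0.0004 + 0.0529 + 0.0361 + 0.0016 + 0.0441 + 0.0004 = 0.1956
B_I = 1 / 0.1956 = 5.1125
Σp_IVᵢ² = 0.02² + 0.12² + 0.02² + 0.27² + 0.49² + 0.04² + 0.02² + 0.02² = 0.0004 + 0.0144 + 0.0004 + 0.0729 + 0.2401 + 0.0016 + 0.0004 + 0.0004 = 0.3306
B_IV = 1 / 0.3306 = 3.0248
Highest B → broadest niche (most generalist): morphospecies I (B = 5.11).

morphospecies I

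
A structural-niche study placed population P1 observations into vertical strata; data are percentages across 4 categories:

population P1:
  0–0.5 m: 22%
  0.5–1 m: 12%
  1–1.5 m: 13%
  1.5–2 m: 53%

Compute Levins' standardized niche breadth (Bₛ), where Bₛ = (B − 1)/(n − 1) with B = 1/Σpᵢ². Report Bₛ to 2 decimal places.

Convert percentages to proportions (divide by 100).
Σpᵢ² = 0.22² + 0.12² + 0.13² + 0.53² = 0.0484 + 0.0144 + 0.0169 + 0.2809 = 0.3606
B = 1 / 0.3606 = 2.7732
Bₛ = (B − 1)/(n − 1) = (2.7732 − 1)/(4 − 1) = 1.7732/3 = 0.5911

0.59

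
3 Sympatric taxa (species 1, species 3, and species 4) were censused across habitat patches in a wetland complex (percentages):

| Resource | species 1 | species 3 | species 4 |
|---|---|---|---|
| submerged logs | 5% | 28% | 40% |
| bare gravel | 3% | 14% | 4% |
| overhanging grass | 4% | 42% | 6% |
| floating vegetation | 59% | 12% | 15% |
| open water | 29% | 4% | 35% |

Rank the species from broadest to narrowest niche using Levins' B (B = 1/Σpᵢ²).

species 3 > species 4 > species 1

Convert percentages to proportions (divide by 100).
Σp_1ᵢ² = 0.05² + 0.03² + 0.04² + 0.59² + 0.29² = 0.0025 + 0.0009 + 0.0016 + 0.3481 + 0.0841 = 0.4372
B_1 = 1 / 0.4372 = 2.2873
Σp_3ᵢ² = 0.28² + 0.14² + 0.42² + 0.12² + 0.04² = 0.0784 + 0.0196 + 0.1764 + 0.0144 + 0.0016 = 0.2904
B_3 = 1 / 0.2904 = 3.4435
Σp_4ᵢ² = 0.40² + 0.04² + 0.06² + 0.15² + 0.35² = 0.1600 + 0.0016 + 0.0036 + 0.0225 + 0.1225 = 0.3102
B_4 = 1 / 0.3102 = 3.2237
Ranking by B (broadest → narrowest): species 3 (3.44) > species 4 (3.22) > species 1 (2.29)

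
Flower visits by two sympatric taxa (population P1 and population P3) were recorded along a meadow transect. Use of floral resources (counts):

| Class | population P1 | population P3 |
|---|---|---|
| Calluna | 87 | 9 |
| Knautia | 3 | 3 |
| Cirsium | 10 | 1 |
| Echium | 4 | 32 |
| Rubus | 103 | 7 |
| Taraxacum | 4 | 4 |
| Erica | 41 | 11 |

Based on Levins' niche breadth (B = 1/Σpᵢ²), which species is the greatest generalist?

Proportions for population P1 (n=252): 87/252=0.3452, 3/252=0.0119, 10/252=0.0397, 4/252=0.0159, 103/252=0.4087, 4/252=0.0159, 41/252=0.1627
Proportions for population P3 (n=67): 9/67=0.1343, 3/67=0.0448, 1/67=0.0149, 32/67=0.4776, 7/67=0.1045, 4/67=0.0597, 11/67=0.1642
Σp_P1ᵢ² = 0.3452² + 0.0119² + 0.0397² + 0.0159² + 0.4087² + 0.0159² + 0.1627² = 0.119163 + 0.000142 + 0.001576 + 0.000253 + 0.167036 + 0.000253 + 0.026471 = 0.314894
B_P1 = 1 / 0.314894 = 3.1757
Σp_P3ᵢ² = 0.1343² + 0.0448² + 0.0149² + 0.4776² + 0.1045² + 0.0597² + 0.1642² = 0.018036 + 0.002007 + 0.000222 + 0.228102 + 0.010920 + 0.003564 + 0.026962 = 0.289813
B_P3 = 1 / 0.289813 = 3.4505
Highest B → broadest niche (most generalist): population P3 (B = 3.45).

population P3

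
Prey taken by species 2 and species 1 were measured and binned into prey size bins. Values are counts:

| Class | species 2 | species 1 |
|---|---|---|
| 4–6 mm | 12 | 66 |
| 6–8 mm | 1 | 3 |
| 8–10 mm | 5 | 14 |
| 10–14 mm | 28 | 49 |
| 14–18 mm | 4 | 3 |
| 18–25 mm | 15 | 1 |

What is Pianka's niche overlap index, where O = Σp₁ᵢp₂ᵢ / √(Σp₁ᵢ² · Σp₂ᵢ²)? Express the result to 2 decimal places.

Proportions for species 2 (n=65): 12/65=0.1846, 1/65=0.0154, 5/65=0.0769, 28/65=0.4308, 4/65=0.0615, 15/65=0.2308
Proportions for species 1 (n=136): 66/136=0.4853, 3/136=0.0221, 14/136=0.1029, 49/136=0.3603, 3/136=0.0221, 1/136=0.0074
Σ p₁ᵢp₂ᵢ = 0.089586 + 0.000340 + 0.007913 + 0.155217 + 0.001359 + 0.001708 = 0.256123
Σp_1ᵢ² = 0.1846² + 0.0154² + 0.0769² + 0.4308² + 0.0615² + 0.2308² = 0.034077 + 0.000237 + 0.005914 + 0.185589 + 0.003782 + 0.053269 = 0.282868
Σp_2ᵢ² = 0.4853² + 0.0221² + 0.1029² + 0.3603² + 0.0221² + 0.0074² = 0.235516 + 0.000488 + 0.010588 + 0.129816 + 0.000488 + 0.000055 = 0.376951
O = 0.256123 / √(0.282868 × 0.376951) = 0.256123 / 0.3265385 = 0.7844

0.78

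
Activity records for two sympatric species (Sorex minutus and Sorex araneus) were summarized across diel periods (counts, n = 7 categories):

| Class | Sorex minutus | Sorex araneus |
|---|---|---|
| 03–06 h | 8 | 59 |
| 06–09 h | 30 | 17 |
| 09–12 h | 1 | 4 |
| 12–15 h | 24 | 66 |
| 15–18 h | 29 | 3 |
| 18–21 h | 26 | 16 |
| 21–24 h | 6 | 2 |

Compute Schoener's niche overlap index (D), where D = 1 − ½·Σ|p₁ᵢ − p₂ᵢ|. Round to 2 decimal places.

Proportions for Sorex minutus (n=124): 8/124=0.0645, 30/124=0.2419, 1/124=0.0081, 24/124=0.1935, 29/124=0.2339, 26/124=0.2097, 6/124=0.0484
Proportions for Sorex araneus (n=167): 59/167=0.3533, 17/167=0.1018, 4/167=0.0240, 66/167=0.3952, 3/167=0.0180, 16/167=0.0958, 2/167=0.0120
Σ|p₁ᵢ − p₂ᵢ| = 0.2888 + 0.1401 + 0.0159 + 0.2017 + 0.2159 + 0.1139 + 0.0364 = 1.0127
D = 1 − ½ × 1.0127 = 1 − 0.50635 = 0.49365

0.49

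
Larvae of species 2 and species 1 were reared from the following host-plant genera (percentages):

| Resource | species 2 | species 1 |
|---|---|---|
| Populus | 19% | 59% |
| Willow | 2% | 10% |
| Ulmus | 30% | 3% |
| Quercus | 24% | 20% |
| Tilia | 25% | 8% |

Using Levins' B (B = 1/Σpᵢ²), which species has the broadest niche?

Convert percentages to proportions (divide by 100).
Σp_2ᵢ² = 0.19² + 0.02² + 0.30² + 0.24² + 0.25² = 0.0361 + 0.0004 + 0.0900 + 0.0576 + 0.0625 = 0.2466
B_2 = 1 / 0.2466 = 4.0552
Σp_1ᵢ² = 0.59² + 0.10² + 0.03² + 0.20² + 0.08² = 0.3481 + 0.0100 + 0.0009 + 0.0400 + 0.0064 = 0.4054
B_1 = 1 / 0.4054 = 2.4667
Highest B → broadest niche (most generalist): species 2 (B = 4.06).

species 2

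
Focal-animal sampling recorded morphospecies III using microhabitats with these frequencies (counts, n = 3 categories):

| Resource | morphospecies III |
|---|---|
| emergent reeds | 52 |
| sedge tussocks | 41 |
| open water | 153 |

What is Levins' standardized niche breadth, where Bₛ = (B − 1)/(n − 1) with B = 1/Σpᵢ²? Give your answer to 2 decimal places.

0.59

Proportions for morphospecies III (n=246): 52/246=0.2114, 41/246=0.1667, 153/246=0.6220
Σpᵢ² = 0.2114² + 0.1667² + 0.6220² = 0.044690 + 0.027789 + 0.386884 = 0.459363
B = 1 / 0.459363 = 2.1769
Bₛ = (B − 1)/(n − 1) = (2.1769 − 1)/(3 − 1) = 1.1769/2 = 0.5885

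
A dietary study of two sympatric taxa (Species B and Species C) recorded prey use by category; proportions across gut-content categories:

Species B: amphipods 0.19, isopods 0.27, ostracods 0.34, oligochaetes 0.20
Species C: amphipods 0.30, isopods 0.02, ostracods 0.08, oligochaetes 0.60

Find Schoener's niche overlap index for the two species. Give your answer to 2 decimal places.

Σ|p₁ᵢ − p₂ᵢ| = 0.11 + 0.25 + 0.26 + 0.40 = 1.02
D = 1 − ½ × 1.02 = 1 − 0.510 = 0.4900

0.49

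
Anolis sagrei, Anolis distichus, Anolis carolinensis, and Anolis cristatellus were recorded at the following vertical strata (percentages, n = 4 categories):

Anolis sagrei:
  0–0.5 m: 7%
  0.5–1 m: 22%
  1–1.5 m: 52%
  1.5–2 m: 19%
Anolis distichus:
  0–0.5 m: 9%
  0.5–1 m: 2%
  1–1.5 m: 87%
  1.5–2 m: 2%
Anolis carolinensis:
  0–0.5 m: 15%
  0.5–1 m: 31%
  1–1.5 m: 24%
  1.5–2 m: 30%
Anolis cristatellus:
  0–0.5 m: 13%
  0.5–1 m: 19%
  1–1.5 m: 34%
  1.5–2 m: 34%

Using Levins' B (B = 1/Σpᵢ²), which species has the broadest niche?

Anolis carolinensis

Convert percentages to proportions (divide by 100).
Σp_sagrᵢ² = 0.07² + 0.22² + 0.52² + 0.19² = 0.0049 + 0.0484 + 0.2704 + 0.0361 = 0.3598
B_sagr = 1 / 0.3598 = 2.7793
Σp_distᵢ² = 0.09² + 0.02² + 0.87² + 0.02² = 0.0081 + 0.0004 + 0.7569 + 0.0004 = 0.7658
B_dist = 1 / 0.7658 = 1.3058
Σp_caroᵢ² = 0.15² + 0.31² + 0.24² + 0.30² = 0.0225 + 0.0961 + 0.0576 + 0.0900 = 0.2662
B_caro = 1 / 0.2662 = 3.7566
Σp_crisᵢ² = 0.13² + 0.19² + 0.34² + 0.34² = 0.0169 + 0.0361 + 0.1156 + 0.1156 = 0.2842
B_cris = 1 / 0.2842 = 3.5186
Highest B → broadest niche (most generalist): Anolis carolinensis (B = 3.76).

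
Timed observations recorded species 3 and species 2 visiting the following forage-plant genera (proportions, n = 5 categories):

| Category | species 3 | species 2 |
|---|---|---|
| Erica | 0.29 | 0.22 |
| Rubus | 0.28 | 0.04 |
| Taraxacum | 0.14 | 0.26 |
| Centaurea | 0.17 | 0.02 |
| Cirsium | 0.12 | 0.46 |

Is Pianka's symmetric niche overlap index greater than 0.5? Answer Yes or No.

Σ p₁ᵢp₂ᵢ = 0.0638 + 0.0112 + 0.0364 + 0.0034 + 0.0552 = 0.1700
Σp_1ᵢ² = 0.29² + 0.28² + 0.14² + 0.17² + 0.12² = 0.0841 + 0.0784 + 0.0196 + 0.0289 + 0.0144 = 0.2254
Σp_2ᵢ² = 0.22² + 0.04² + 0.26² + 0.02² + 0.46² = 0.0484 + 0.0016 + 0.0676 + 0.0004 + 0.2116 = 0.3296
O = 0.1700 / √(0.2254 × 0.3296) = 0.1700 / 0.27257 = 0.6237
O = 0.6237 > 0.5 → Yes.

Yes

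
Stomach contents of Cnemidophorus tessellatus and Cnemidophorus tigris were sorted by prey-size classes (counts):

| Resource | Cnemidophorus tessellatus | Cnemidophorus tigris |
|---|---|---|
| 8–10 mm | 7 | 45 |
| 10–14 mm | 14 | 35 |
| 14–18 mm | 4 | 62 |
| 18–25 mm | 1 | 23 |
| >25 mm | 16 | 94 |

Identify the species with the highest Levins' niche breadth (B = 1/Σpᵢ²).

Cnemidophorus tigris

Proportions for Cnemidophorus tessellatus (n=42): 7/42=0.1667, 14/42=0.3333, 4/42=0.0952, 1/42=0.0238, 16/42=0.3810
Proportions for Cnemidophorus tigris (n=259): 45/259=0.1737, 35/259=0.1351, 62/259=0.2394, 23/259=0.0888, 94/259=0.3629
Σp_tessᵢ² = 0.1667² + 0.3333² + 0.0952² + 0.0238² + 0.3810² = 0.027789 + 0.111089 + 0.009063 + 0.000566 + 0.145161 = 0.293668
B_tess = 1 / 0.293668 = 3.4052
Σp_tigrᵢ² = 0.1737² + 0.1351² + 0.2394² + 0.0888² + 0.3629² = 0.030172 + 0.018252 + 0.057312 + 0.007885 + 0.131696 = 0.245317
B_tigr = 1 / 0.245317 = 4.0764
Highest B → broadest niche (most generalist): Cnemidophorus tigris (B = 4.08).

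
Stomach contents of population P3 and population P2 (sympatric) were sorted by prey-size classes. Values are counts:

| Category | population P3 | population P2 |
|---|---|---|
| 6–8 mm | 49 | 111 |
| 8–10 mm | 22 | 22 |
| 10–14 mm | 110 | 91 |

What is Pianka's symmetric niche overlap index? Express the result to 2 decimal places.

0.90

Proportions for population P3 (n=181): 49/181=0.2707, 22/181=0.1215, 110/181=0.6077
Proportions for population P2 (n=224): 111/224=0.4955, 22/224=0.0982, 91/224=0.4063
Σ p₁ᵢp₂ᵢ = 0.134132 + 0.011931 + 0.246909 = 0.392972
Σp_1ᵢ² = 0.2707² + 0.1215² + 0.6077² = 0.073278 + 0.014762 + 0.369299 = 0.457339
Σp_2ᵢ² = 0.4955² + 0.0982² + 0.4063² = 0.245520 + 0.009643 + 0.165080 = 0.420243
O = 0.392972 / √(0.457339 × 0.420243) = 0.392972 / 0.4383988 = 0.8964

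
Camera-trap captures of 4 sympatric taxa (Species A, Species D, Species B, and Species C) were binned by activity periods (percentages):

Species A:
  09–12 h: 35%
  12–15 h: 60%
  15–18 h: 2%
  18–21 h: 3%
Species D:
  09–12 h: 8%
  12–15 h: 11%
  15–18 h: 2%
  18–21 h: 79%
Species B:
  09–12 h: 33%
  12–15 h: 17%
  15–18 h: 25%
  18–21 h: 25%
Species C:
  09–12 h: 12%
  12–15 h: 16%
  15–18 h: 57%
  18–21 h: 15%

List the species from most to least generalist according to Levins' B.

Species B > Species C > Species A > Species D

Convert percentages to proportions (divide by 100).
Σp_Aᵢ² = 0.35² + 0.60² + 0.02² + 0.03² = 0.1225 + 0.3600 + 0.0004 + 0.0009 = 0.4838
B_A = 1 / 0.4838 = 2.0670
Σp_Dᵢ² = 0.08² + 0.11² + 0.02² + 0.79² = 0.0064 + 0.0121 + 0.0004 + 0.6241 = 0.6430
B_D = 1 / 0.6430 = 1.5552
Σp_Bᵢ² = 0.33² + 0.17² + 0.25² + 0.25² = 0.1089 + 0.0289 + 0.0625 + 0.0625 = 0.2628
B_B = 1 / 0.2628 = 3.8052
Σp_Cᵢ² = 0.12² + 0.16² + 0.57² + 0.15² = 0.0144 + 0.0256 + 0.3249 + 0.0225 = 0.3874
B_C = 1 / 0.3874 = 2.5813
Ranking by B (broadest → narrowest): Species B (3.81) > Species C (2.58) > Species A (2.07) > Species D (1.56)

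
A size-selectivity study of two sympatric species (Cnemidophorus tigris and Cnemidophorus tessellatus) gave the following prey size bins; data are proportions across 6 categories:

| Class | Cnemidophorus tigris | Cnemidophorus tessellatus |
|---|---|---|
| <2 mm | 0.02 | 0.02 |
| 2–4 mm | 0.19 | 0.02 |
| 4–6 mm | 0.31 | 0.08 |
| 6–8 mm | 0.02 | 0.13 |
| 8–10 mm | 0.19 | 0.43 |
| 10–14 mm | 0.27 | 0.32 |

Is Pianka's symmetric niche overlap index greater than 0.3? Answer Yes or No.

Yes

Σ p₁ᵢp₂ᵢ = 0.0004 + 0.0038 + 0.0248 + 0.0026 + 0.0817 + 0.0864 = 0.1997
Σp_1ᵢ² = 0.02² + 0.19² + 0.31² + 0.02² + 0.19² + 0.27² = 0.0004 + 0.0361 + 0.0961 + 0.0004 + 0.0361 + 0.0729 = 0.2420
Σp_2ᵢ² = 0.02² + 0.02² + 0.08² + 0.13² + 0.43² + 0.32² = 0.0004 + 0.0004 + 0.0064 + 0.0169 + 0.1849 + 0.1024 = 0.3114
O = 0.1997 / √(0.2420 × 0.3114) = 0.1997 / 0.27452 = 0.7275
O = 0.7275 > 0.3 → Yes.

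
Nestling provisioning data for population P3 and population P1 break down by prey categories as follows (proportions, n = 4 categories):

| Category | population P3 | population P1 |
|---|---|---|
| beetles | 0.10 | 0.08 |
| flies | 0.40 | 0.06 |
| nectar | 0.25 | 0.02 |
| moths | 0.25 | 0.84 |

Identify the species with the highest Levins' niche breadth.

population P3

Σp_P3ᵢ² = 0.10² + 0.40² + 0.25² + 0.25² = 0.0100 + 0.1600 + 0.0625 + 0.0625 = 0.2950
B_P3 = 1 / 0.2950 = 3.3898
Σp_P1ᵢ² = 0.08² + 0.06² + 0.02² + 0.84² = 0.0064 + 0.0036 + 0.0004 + 0.7056 = 0.7160
B_P1 = 1 / 0.7160 = 1.3966
Highest B → broadest niche (most generalist): population P3 (B = 3.39).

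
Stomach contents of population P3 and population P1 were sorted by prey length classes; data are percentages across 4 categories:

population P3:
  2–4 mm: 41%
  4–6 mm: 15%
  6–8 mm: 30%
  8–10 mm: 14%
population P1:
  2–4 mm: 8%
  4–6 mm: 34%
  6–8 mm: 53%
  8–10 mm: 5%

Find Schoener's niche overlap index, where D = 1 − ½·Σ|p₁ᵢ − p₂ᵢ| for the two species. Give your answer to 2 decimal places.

0.58

Convert percentages to proportions (divide by 100).
Σ|p₁ᵢ − p₂ᵢ| = 0.33 + 0.19 + 0.23 + 0.09 = 0.84
D = 1 − ½ × 0.84 = 1 − 0.420 = 0.5800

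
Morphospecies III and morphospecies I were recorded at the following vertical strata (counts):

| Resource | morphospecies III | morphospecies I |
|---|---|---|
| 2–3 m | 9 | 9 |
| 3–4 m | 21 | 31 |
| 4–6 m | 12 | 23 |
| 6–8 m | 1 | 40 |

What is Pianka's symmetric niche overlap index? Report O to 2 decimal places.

0.72

Proportions for morphospecies III (n=43): 9/43=0.2093, 21/43=0.4884, 12/43=0.2791, 1/43=0.0233
Proportions for morphospecies I (n=103): 9/103=0.0874, 31/103=0.3010, 23/103=0.2233, 40/103=0.3883
Σ p₁ᵢp₂ᵢ = 0.018293 + 0.147008 + 0.062323 + 0.009047 = 0.236671
Σp_1ᵢ² = 0.2093² + 0.4884² + 0.2791² + 0.0233² = 0.043806 + 0.238535 + 0.077897 + 0.000543 = 0.360781
Σp_2ᵢ² = 0.0874² + 0.3010² + 0.2233² + 0.3883² = 0.007639 + 0.090601 + 0.049863 + 0.150777 = 0.298880
O = 0.236671 / √(0.360781 × 0.298880) = 0.236671 / 0.3283751 = 0.7207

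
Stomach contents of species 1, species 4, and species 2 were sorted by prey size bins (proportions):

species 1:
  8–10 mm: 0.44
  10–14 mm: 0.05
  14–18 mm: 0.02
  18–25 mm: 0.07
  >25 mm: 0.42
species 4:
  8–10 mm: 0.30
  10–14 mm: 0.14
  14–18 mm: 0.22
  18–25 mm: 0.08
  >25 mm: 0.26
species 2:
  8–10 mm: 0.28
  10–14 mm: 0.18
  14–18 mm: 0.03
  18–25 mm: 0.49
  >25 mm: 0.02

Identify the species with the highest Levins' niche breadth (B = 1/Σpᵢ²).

species 4

Σp_1ᵢ² = 0.44² + 0.05² + 0.02² + 0.07² + 0.42² = 0.1936 + 0.0025 + 0.0004 + 0.0049 + 0.1764 = 0.3778
B_1 = 1 / 0.3778 = 2.6469
Σp_4ᵢ² = 0.30² + 0.14² + 0.22² + 0.08² + 0.26² = 0.0900 + 0.0196 + 0.0484 + 0.0064 + 0.0676 = 0.2320
B_4 = 1 / 0.2320 = 4.3103
Σp_2ᵢ² = 0.28² + 0.18² + 0.03² + 0.49² + 0.02² = 0.0784 + 0.0324 + 0.0009 + 0.2401 + 0.0004 = 0.3522
B_2 = 1 / 0.3522 = 2.8393
Highest B → broadest niche (most generalist): species 4 (B = 4.31).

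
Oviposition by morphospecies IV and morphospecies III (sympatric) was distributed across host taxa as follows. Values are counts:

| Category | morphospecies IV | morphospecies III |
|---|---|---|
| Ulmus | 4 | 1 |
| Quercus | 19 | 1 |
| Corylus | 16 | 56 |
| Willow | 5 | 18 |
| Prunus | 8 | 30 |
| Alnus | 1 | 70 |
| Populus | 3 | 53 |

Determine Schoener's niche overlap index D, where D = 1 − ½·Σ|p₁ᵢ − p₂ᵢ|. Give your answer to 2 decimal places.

Proportions for morphospecies IV (n=56): 4/56=0.0714, 19/56=0.3393, 16/56=0.2857, 5/56=0.0893, 8/56=0.1429, 1/56=0.0179, 3/56=0.0536
Proportions for morphospecies III (n=229): 1/229=0.0044, 1/229=0.0044, 56/229=0.2445, 18/229=0.0786, 30/229=0.1310, 70/229=0.3057, 53/229=0.2314
Σ|p₁ᵢ − p₂ᵢ| = 0.0670 + 0.3349 + 0.0412 + 0.0107 + 0.0119 + 0.2878 + 0.1778 = 0.9313
D = 1 − ½ × 0.9313 = 1 − 0.46565 = 0.53435

0.53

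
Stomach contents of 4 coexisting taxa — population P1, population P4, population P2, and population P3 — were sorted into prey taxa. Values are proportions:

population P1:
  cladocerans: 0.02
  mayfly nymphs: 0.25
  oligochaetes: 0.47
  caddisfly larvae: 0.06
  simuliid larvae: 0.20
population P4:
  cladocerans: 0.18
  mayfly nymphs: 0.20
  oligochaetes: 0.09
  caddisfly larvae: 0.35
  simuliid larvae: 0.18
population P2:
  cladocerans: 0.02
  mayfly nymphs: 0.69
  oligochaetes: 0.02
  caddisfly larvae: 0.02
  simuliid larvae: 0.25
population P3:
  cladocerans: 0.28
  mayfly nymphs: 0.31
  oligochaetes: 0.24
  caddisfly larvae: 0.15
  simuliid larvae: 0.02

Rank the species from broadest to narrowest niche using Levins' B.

Σp_P1ᵢ² = 0.02² + 0.25² + 0.47² + 0.06² + 0.20² = 0.0004 + 0.0625 + 0.2209 + 0.0036 + 0.0400 = 0.3274
B_P1 = 1 / 0.3274 = 3.0544
Σp_P4ᵢ² = 0.18² + 0.20² + 0.09² + 0.35² + 0.18² = 0.0324 + 0.0400 + 0.0081 + 0.1225 + 0.0324 = 0.2354
B_P4 = 1 / 0.2354 = 4.2481
Σp_P2ᵢ² = 0.02² + 0.69² + 0.02² + 0.02² + 0.25² = 0.0004 + 0.4761 + 0.0004 + 0.0004 + 0.0625 = 0.5398
B_P2 = 1 / 0.5398 = 1.8525
Σp_P3ᵢ² = 0.28² + 0.31² + 0.24² + 0.15² + 0.02² = 0.0784 + 0.0961 + 0.0576 + 0.0225 + 0.0004 = 0.2550
B_P3 = 1 / 0.2550 = 3.9216
Ranking by B (broadest → narrowest): population P4 (4.25) > population P3 (3.92) > population P1 (3.05) > population P2 (1.85)

population P4 > population P3 > population P1 > population P2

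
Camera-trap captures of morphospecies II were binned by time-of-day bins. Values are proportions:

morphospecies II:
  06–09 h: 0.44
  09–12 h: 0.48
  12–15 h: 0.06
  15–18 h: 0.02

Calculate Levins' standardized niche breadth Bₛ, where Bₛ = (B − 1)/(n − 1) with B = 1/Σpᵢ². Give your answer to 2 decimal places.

Σpᵢ² = 0.44² + 0.48² + 0.06² + 0.02² = 0.1936 + 0.2304 + 0.0036 + 0.0004 = 0.4280
B = 1 / 0.4280 = 2.3364
Bₛ = (B − 1)/(n − 1) = (2.3364 − 1)/(4 − 1) = 1.3364/3 = 0.4455

0.45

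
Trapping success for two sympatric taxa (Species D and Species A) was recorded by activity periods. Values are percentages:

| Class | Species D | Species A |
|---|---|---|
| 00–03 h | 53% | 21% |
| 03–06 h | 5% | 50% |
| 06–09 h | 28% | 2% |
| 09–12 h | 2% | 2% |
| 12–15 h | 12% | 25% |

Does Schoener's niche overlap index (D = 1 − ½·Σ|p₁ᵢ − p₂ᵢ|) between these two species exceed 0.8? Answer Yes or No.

No

Convert percentages to proportions (divide by 100).
Σ|p₁ᵢ − p₂ᵢ| = 0.32 + 0.45 + 0.26 + 0.00 + 0.13 = 1.16
D = 1 − ½ × 1.16 = 1 − 0.580 = 0.4200
D = 0.4200 < 0.8 → No.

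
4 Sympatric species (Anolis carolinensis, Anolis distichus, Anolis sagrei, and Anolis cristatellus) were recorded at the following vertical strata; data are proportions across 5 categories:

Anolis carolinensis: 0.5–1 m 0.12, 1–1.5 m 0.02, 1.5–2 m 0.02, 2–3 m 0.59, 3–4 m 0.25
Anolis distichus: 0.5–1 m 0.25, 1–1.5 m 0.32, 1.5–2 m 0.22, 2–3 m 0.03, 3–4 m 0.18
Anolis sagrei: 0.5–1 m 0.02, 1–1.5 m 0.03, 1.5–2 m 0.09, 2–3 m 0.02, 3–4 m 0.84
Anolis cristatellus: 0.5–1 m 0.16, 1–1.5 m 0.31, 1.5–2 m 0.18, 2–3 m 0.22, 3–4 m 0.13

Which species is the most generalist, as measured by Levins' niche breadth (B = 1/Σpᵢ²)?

Σp_caroᵢ² = 0.12² + 0.02² + 0.02² + 0.59² + 0.25² = 0.0144 + 0.0004 + 0.0004 + 0.3481 + 0.0625 = 0.4258
B_caro = 1 / 0.4258 = 2.3485
Σp_distᵢ² = 0.25² + 0.32² + 0.22² + 0.03² + 0.18² = 0.0625 + 0.1024 + 0.0484 + 0.0009 + 0.0324 = 0.2466
B_dist = 1 / 0.2466 = 4.0552
Σp_sagrᵢ² = 0.02² + 0.03² + 0.09² + 0.02² + 0.84² = 0.0004 + 0.0009 + 0.0081 + 0.0004 + 0.7056 = 0.7154
B_sagr = 1 / 0.7154 = 1.3978
Σp_crisᵢ² = 0.16² + 0.31² + 0.18² + 0.22² + 0.13² = 0.0256 + 0.0961 + 0.0324 + 0.0484 + 0.0169 = 0.2194
B_cris = 1 / 0.2194 = 4.5579
Highest B → broadest niche (most generalist): Anolis cristatellus (B = 4.56).

Anolis cristatellus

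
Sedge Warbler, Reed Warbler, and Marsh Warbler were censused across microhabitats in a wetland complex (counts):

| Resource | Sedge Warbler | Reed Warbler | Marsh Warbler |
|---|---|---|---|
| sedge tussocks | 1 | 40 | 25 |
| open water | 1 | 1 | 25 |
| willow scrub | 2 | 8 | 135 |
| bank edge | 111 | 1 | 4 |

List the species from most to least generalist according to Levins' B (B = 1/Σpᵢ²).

Marsh Warbler > Reed Warbler > Sedge Warbler

Proportions for Sedge Warbler (n=115): 1/115=0.0087, 1/115=0.0087, 2/115=0.0174, 111/115=0.9652
Proportions for Reed Warbler (n=50): 40/50=0.8000, 1/50=0.0200, 8/50=0.1600, 1/50=0.0200
Proportions for Marsh Warbler (n=189): 25/189=0.1323, 25/189=0.1323, 135/189=0.7143, 4/189=0.0212
Σp_Sedgᵢ² = 0.0087² + 0.0087² + 0.0174² + 0.9652² = 0.000076 + 0.000076 + 0.000303 + 0.931611 = 0.932066
B_Sedg = 1 / 0.932066 = 1.0729
Σp_Reedᵢ² = 0.8000² + 0.0200² + 0.1600² + 0.0200² = 0.640000 + 0.000400 + 0.025600 + 0.000400 = 0.666400
B_Reed = 1 / 0.666400 = 1.5006
Σp_Marsᵢ² = 0.1323² + 0.1323² + 0.7143² + 0.0212² = 0.017503 + 0.017503 + 0.510224 + 0.000449 = 0.545679
B_Mars = 1 / 0.545679 = 1.8326
Ranking by B (broadest → narrowest): Marsh Warbler (1.83) > Reed Warbler (1.50) > Sedge Warbler (1.07)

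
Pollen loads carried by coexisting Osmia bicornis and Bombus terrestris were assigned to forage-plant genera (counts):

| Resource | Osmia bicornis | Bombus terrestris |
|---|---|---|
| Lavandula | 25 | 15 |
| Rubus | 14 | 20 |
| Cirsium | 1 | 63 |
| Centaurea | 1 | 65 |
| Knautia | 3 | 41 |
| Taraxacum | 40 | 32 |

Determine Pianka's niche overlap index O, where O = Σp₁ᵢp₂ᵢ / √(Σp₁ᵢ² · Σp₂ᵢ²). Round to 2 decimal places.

0.41

Proportions for Osmia bicornis (n=84): 25/84=0.2976, 14/84=0.1667, 1/84=0.0119, 1/84=0.0119, 3/84=0.0357, 40/84=0.4762
Proportions for Bombus terrestris (n=236): 15/236=0.0636, 20/236=0.0847, 63/236=0.2669, 65/236=0.2754, 41/236=0.1737, 32/236=0.1356
Σ p₁ᵢp₂ᵢ = 0.018927 + 0.014119 + 0.003176 + 0.003277 + 0.006201 + 0.064573 = 0.110273
Σp_1ᵢ² = 0.2976² + 0.1667² + 0.0119² + 0.0119² + 0.0357² + 0.4762² = 0.088566 + 0.027789 + 0.000142 + 0.000142 + 0.001274 + 0.226766 = 0.344679
Σp_2ᵢ² = 0.0636² + 0.0847² + 0.2669² + 0.2754² + 0.1737² + 0.1356² = 0.004045 + 0.007174 + 0.071236 + 0.075845 + 0.030172 + 0.018387 = 0.206859
O = 0.110273 / √(0.344679 × 0.206859) = 0.110273 / 0.2670205 = 0.4130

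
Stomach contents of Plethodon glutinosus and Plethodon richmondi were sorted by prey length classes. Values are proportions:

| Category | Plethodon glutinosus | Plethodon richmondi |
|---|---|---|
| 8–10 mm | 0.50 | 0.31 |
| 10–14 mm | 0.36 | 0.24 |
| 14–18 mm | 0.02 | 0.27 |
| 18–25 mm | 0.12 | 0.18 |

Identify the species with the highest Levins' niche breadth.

Plethodon richmondi

Σp_glutᵢ² = 0.50² + 0.36² + 0.02² + 0.12² = 0.2500 + 0.1296 + 0.0004 + 0.0144 = 0.3944
B_glut = 1 / 0.3944 = 2.5355
Σp_richᵢ² = 0.31² + 0.24² + 0.27² + 0.18² = 0.0961 + 0.0576 + 0.0729 + 0.0324 = 0.2590
B_rich = 1 / 0.2590 = 3.8610
Highest B → broadest niche (most generalist): Plethodon richmondi (B = 3.86).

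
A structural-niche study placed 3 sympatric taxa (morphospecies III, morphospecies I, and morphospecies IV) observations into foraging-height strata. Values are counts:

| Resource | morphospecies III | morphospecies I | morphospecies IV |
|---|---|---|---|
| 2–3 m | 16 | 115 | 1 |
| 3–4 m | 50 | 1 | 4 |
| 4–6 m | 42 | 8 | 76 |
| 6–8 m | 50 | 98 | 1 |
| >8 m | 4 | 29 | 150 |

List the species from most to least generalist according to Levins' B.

morphospecies III > morphospecies I > morphospecies IV

Proportions for morphospecies III (n=162): 16/162=0.0988, 50/162=0.3086, 42/162=0.2593, 50/162=0.3086, 4/162=0.0247
Proportions for morphospecies I (n=251): 115/251=0.4582, 1/251=0.0040, 8/251=0.0319, 98/251=0.3904, 29/251=0.1155
Proportions for morphospecies IV (n=232): 1/232=0.0043, 4/232=0.0172, 76/232=0.3276, 1/232=0.0043, 150/232=0.6466
Σp_IIIᵢ² = 0.0988² + 0.3086² + 0.2593² + 0.3086² + 0.0247² = 0.009761 + 0.095234 + 0.067236 + 0.095234 + 0.000610 = 0.268075
B_III = 1 / 0.268075 = 3.7303
Σp_Iᵢ² = 0.4582² + 0.0040² + 0.0319² + 0.3904² + 0.1155² = 0.209947 + 0.000016 + 0.001018 + 0.152412 + 0.013340 = 0.376733
B_I = 1 / 0.376733 = 2.6544
Σp_IVᵢ² = 0.0043² + 0.0172² + 0.3276² + 0.0043² + 0.6466² = 0.000018 + 0.000296 + 0.107322 + 0.000018 + 0.418092 = 0.525746
B_IV = 1 / 0.525746 = 1.9021
Ranking by B (broadest → narrowest): morphospecies III (3.73) > morphospecies I (2.65) > morphospecies IV (1.90)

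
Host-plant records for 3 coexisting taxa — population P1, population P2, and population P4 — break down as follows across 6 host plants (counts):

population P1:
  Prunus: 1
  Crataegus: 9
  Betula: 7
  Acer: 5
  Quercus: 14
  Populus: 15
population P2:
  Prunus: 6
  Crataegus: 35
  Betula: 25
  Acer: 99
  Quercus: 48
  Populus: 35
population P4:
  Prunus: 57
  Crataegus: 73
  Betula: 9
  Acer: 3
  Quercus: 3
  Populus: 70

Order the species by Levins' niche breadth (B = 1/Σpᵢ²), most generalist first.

population P1 > population P2 > population P4

Proportions for population P1 (n=51): 1/51=0.0196, 9/51=0.1765, 7/51=0.1373, 5/51=0.0980, 14/51=0.2745, 15/51=0.2941
Proportions for population P2 (n=248): 6/248=0.0242, 35/248=0.1411, 25/248=0.1008, 99/248=0.3992, 48/248=0.1935, 35/248=0.1411
Proportions for population P4 (n=215): 57/215=0.2651, 73/215=0.3395, 9/215=0.0419, 3/215=0.0140, 3/215=0.0140, 70/215=0.3256
Σp_P1ᵢ² = 0.0196² + 0.1765² + 0.1373² + 0.0980² + 0.2745² + 0.2941² = 0.000384 + 0.031152 + 0.018851 + 0.009604 + 0.075350 + 0.086495 = 0.221836
B_P1 = 1 / 0.221836 = 4.5078
Σp_P2ᵢ² = 0.0242² + 0.1411² + 0.1008² + 0.3992² + 0.1935² + 0.1411² = 0.000586 + 0.019909 + 0.010161 + 0.159361 + 0.037442 + 0.019909 = 0.247368
B_P2 = 1 / 0.247368 = 4.0426
Σp_P4ᵢ² = 0.2651² + 0.3395² + 0.0419² + 0.0140² + 0.0140² + 0.3256² = 0.070278 + 0.115260 + 0.001756 + 0.000196 + 0.000196 + 0.106015 = 0.293701
B_P4 = 1 / 0.293701 = 3.4048
Ranking by B (broadest → narrowest): population P1 (4.51) > population P2 (4.04) > population P4 (3.40)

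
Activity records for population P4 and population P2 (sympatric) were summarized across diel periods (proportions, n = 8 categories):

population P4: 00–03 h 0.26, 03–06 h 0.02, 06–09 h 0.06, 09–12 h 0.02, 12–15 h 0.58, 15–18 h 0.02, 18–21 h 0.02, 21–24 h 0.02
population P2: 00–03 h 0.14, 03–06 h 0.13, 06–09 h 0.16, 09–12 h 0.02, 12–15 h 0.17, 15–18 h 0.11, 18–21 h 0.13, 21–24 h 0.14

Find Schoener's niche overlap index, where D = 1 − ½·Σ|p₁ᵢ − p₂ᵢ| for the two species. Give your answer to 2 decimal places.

0.47

Σ|p₁ᵢ − p₂ᵢ| = 0.12 + 0.11 + 0.10 + 0.00 + 0.41 + 0.09 + 0.11 + 0.12 = 1.06
D = 1 − ½ × 1.06 = 1 − 0.530 = 0.4700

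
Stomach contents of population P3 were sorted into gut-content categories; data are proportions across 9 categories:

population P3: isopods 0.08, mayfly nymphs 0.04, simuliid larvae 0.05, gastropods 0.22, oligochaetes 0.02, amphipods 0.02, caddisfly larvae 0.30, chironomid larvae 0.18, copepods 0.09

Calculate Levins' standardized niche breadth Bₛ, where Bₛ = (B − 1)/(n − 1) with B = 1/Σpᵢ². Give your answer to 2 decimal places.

Σpᵢ² = 0.08² + 0.04² + 0.05² + 0.22² + 0.02² + 0.02² + 0.30² + 0.18² + 0.09² = 0.0064 + 0.0016 + 0.0025 + 0.0484 + 0.0004 + 0.0004 + 0.0900 + 0.0324 + 0.0081 = 0.1902
B = 1 / 0.1902 = 5.2576
Bₛ = (B − 1)/(n − 1) = (5.2576 − 1)/(9 − 1) = 4.2576/8 = 0.5322

0.53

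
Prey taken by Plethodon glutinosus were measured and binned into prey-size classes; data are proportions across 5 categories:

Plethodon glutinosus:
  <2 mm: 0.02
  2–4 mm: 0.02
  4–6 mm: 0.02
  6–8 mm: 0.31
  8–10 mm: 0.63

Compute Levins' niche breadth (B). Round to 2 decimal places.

Σpᵢ² = 0.02² + 0.02² + 0.02² + 0.31² + 0.63² = 0.0004 + 0.0004 + 0.0004 + 0.0961 + 0.3969 = 0.4942
B = 1 / 0.4942 = 2.0235

2.02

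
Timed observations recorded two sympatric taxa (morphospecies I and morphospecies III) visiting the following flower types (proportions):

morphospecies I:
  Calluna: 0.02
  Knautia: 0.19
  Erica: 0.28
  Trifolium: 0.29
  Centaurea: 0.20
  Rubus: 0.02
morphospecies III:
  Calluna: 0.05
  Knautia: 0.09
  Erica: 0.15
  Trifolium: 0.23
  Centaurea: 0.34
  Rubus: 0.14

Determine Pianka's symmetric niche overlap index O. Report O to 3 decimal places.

0.859

Σ p₁ᵢp₂ᵢ = 0.0010 + 0.0171 + 0.0420 + 0.0667 + 0.0680 + 0.0028 = 0.1976
Σp_1ᵢ² = 0.02² + 0.19² + 0.28² + 0.29² + 0.20² + 0.02² = 0.0004 + 0.0361 + 0.0784 + 0.0841 + 0.0400 + 0.0004 = 0.2394
Σp_2ᵢ² = 0.05² + 0.09² + 0.15² + 0.23² + 0.34² + 0.14² = 0.0025 + 0.0081 + 0.0225 + 0.0529 + 0.1156 + 0.0196 = 0.2212
O = 0.1976 / √(0.2394 × 0.2212) = 0.1976 / 0.230120 = 0.85868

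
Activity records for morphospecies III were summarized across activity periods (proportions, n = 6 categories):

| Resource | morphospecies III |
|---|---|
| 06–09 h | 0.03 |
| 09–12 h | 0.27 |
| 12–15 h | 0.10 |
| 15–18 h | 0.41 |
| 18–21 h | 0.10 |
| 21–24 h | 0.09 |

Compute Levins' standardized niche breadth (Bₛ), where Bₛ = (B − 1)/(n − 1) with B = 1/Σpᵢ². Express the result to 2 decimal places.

0.54

Σpᵢ² = 0.03² + 0.27² + 0.10² + 0.41² + 0.10² + 0.09² = 0.0009 + 0.0729 + 0.0100 + 0.1681 + 0.0100 + 0.0081 = 0.2700
B = 1 / 0.2700 = 3.7037
Bₛ = (B − 1)/(n − 1) = (3.7037 − 1)/(6 − 1) = 2.7037/5 = 0.5407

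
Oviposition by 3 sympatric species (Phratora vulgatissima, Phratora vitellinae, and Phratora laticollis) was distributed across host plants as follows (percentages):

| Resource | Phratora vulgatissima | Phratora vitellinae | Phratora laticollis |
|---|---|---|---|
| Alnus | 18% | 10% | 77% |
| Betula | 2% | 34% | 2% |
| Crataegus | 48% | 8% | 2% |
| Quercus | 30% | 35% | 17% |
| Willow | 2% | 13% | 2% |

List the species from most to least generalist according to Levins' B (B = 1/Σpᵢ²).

Convert percentages to proportions (divide by 100).
Σp_vulgᵢ² = 0.18² + 0.02² + 0.48² + 0.30² + 0.02² = 0.0324 + 0.0004 + 0.2304 + 0.0900 + 0.0004 = 0.3536
B_vulg = 1 / 0.3536 = 2.8281
Σp_viteᵢ² = 0.10² + 0.34² + 0.08² + 0.35² + 0.13² = 0.0100 + 0.1156 + 0.0064 + 0.1225 + 0.0169 = 0.2714
B_vite = 1 / 0.2714 = 3.6846
Σp_latiᵢ² = 0.77² + 0.02² + 0.02² + 0.17² + 0.02² = 0.5929 + 0.0004 + 0.0004 + 0.0289 + 0.0004 = 0.6230
B_lati = 1 / 0.6230 = 1.6051
Ranking by B (broadest → narrowest): Phratora vitellinae (3.68) > Phratora vulgatissima (2.83) > Phratora laticollis (1.61)

Phratora vitellinae > Phratora vulgatissima > Phratora laticollis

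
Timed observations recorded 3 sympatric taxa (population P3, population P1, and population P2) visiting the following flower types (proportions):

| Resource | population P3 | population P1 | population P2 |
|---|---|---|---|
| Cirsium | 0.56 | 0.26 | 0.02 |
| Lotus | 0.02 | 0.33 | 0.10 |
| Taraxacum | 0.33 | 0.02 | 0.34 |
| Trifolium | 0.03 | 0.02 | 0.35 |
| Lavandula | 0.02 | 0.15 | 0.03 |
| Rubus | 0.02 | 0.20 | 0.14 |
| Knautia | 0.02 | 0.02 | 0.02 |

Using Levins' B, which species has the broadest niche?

population P1

Σp_P3ᵢ² = 0.56² + 0.02² + 0.33² + 0.03² + 0.02² + 0.02² + 0.02² = 0.3136 + 0.0004 + 0.1089 + 0.0009 + 0.0004 + 0.0004 + 0.0004 = 0.4250
B_P3 = 1 / 0.4250 = 2.3529
Σp_P1ᵢ² = 0.26² + 0.33² + 0.02² + 0.02² + 0.15² + 0.20² + 0.02² = 0.0676 + 0.1089 + 0.0004 + 0.0004 + 0.0225 + 0.0400 + 0.0004 = 0.2402
B_P1 = 1 / 0.2402 = 4.1632
Σp_P2ᵢ² = 0.02² + 0.10² + 0.34² + 0.35² + 0.03² + 0.14² + 0.02² = 0.0004 + 0.0100 + 0.1156 + 0.1225 + 0.0009 + 0.0196 + 0.0004 = 0.2694
B_P2 = 1 / 0.2694 = 3.7120
Highest B → broadest niche (most generalist): population P1 (B = 4.16).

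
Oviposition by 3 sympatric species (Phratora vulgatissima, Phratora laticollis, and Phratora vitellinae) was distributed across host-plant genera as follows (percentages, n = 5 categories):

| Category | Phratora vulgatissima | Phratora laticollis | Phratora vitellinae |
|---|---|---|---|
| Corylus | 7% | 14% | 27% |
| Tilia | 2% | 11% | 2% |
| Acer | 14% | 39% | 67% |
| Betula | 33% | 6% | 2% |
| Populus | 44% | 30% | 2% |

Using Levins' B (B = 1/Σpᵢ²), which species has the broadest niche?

Convert percentages to proportions (divide by 100).
Σp_vulgᵢ² = 0.07² + 0.02² + 0.14² + 0.33² + 0.44² = 0.0049 + 0.0004 + 0.0196 + 0.1089 + 0.1936 = 0.3274
B_vulg = 1 / 0.3274 = 3.0544
Σp_latiᵢ² = 0.14² + 0.11² + 0.39² + 0.06² + 0.30² = 0.0196 + 0.0121 + 0.1521 + 0.0036 + 0.0900 = 0.2774
B_lati = 1 / 0.2774 = 3.6049
Σp_viteᵢ² = 0.27² + 0.02² + 0.67² + 0.02² + 0.02² = 0.0729 + 0.0004 + 0.4489 + 0.0004 + 0.0004 = 0.5230
B_vite = 1 / 0.5230 = 1.9120
Highest B → broadest niche (most generalist): Phratora laticollis (B = 3.60).

Phratora laticollis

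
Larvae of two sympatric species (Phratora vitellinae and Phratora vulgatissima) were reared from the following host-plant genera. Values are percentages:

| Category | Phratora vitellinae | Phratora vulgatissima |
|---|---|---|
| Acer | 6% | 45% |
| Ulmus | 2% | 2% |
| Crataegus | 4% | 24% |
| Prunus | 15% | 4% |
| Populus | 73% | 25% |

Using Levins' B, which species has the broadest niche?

Phratora vulgatissima

Convert percentages to proportions (divide by 100).
Σp_viteᵢ² = 0.06² + 0.02² + 0.04² + 0.15² + 0.73² = 0.0036 + 0.0004 + 0.0016 + 0.0225 + 0.5329 = 0.5610
B_vite = 1 / 0.5610 = 1.7825
Σp_vulgᵢ² = 0.45² + 0.02² + 0.24² + 0.04² + 0.25² = 0.2025 + 0.0004 + 0.0576 + 0.0016 + 0.0625 = 0.3246
B_vulg = 1 / 0.3246 = 3.0807
Highest B → broadest niche (most generalist): Phratora vulgatissima (B = 3.08).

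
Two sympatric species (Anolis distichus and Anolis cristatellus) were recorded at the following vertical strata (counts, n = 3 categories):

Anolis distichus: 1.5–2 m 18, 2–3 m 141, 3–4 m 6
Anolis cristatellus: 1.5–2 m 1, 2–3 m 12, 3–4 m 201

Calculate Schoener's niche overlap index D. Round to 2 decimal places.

Proportions for Anolis distichus (n=165): 18/165=0.1091, 141/165=0.8545, 6/165=0.0364
Proportions for Anolis cristatellus (n=214): 1/214=0.0047, 12/214=0.0561, 201/214=0.9393
Σ|p₁ᵢ − p₂ᵢ| = 0.1044 + 0.7984 + 0.9029 = 1.8057
D = 1 − ½ × 1.8057 = 1 − 0.90285 = 0.09715

0.10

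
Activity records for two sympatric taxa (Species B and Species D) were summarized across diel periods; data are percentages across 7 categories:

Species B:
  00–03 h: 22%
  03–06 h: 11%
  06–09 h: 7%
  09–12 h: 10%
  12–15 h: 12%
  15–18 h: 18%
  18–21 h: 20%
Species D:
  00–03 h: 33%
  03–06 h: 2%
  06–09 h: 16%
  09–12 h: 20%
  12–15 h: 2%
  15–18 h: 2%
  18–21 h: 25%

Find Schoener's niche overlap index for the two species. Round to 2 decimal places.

0.65

Convert percentages to proportions (divide by 100).
Σ|p₁ᵢ − p₂ᵢ| = 0.11 + 0.09 + 0.09 + 0.10 + 0.10 + 0.16 + 0.05 = 0.70
D = 1 − ½ × 0.70 = 1 − 0.350 = 0.6500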